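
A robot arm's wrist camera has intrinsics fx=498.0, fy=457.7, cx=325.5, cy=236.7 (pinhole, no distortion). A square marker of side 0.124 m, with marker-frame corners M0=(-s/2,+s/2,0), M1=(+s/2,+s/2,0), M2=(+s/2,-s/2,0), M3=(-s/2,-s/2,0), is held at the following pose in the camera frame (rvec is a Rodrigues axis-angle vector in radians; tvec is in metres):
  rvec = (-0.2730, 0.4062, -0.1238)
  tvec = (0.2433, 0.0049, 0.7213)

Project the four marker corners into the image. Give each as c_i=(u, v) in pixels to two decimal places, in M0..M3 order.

Intrinsics K: fx=498.0, fy=457.7, cx=325.5, cy=236.7
Marker side s = 0.124 m; corners in marker frame (Z=0):
  M0 = (-0.0620, +0.0620, 0)
  M1 = (+0.0620, +0.0620, 0)
  M2 = (+0.0620, -0.0620, 0)
  M3 = (-0.0620, -0.0620, 0)
rvec = (-0.2730, 0.4062, -0.1238), |rvec| = θ = 0.50483 rad = 28.925°
Rodrigues: sinθ=0.48366, 1−cosθ=0.12474; R = I + sinθ·[k]× + (1−cosθ)·[k]×²:
    [+0.91174 +0.06433 +0.40571]
    [-0.17289 +0.95602 +0.23694]
    [-0.37262 -0.28617 +0.88276]
t = (0.2433, 0.0049, 0.7213) m
M0: Pc = R·M0+t = (+0.19076, +0.07489, +0.72666); u = 498.0·(+0.19076)/0.72666 + 325.5 = 456.2335, v = 457.7·(+0.07489)/0.72666 + 236.7 = 283.8721
M1: Pc = R·M1+t = (+0.30382, +0.05345, +0.68046); u = 498.0·(+0.30382)/0.68046 + 325.5 = 547.8518, v = 457.7·(+0.05345)/0.68046 + 236.7 = 272.6553
M2: Pc = R·M2+t = (+0.29584, -0.06509, +0.71594); u = 498.0·(+0.29584)/0.71594 + 325.5 = 531.2826, v = 457.7·(-0.06509)/0.71594 + 236.7 = 195.0866
M3: Pc = R·M3+t = (+0.18278, -0.04365, +0.76214); u = 498.0·(+0.18278)/0.76214 + 325.5 = 444.9345, v = 457.7·(-0.04365)/0.76214 + 236.7 = 210.4838

c0=(456.23, 283.87) c1=(547.85, 272.66) c2=(531.28, 195.09) c3=(444.93, 210.48)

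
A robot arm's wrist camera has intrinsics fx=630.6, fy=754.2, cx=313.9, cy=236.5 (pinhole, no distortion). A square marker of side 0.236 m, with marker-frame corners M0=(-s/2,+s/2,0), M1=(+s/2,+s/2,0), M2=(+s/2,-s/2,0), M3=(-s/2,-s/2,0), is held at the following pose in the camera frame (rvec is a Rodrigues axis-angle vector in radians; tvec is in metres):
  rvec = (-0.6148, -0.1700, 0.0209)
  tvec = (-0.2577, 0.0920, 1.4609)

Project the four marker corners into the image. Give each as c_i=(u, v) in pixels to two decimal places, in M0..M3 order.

Intrinsics K: fx=630.6, fy=754.2, cx=313.9, cy=236.5
Marker side s = 0.236 m; corners in marker frame (Z=0):
  M0 = (-0.1180, +0.1180, 0)
  M1 = (+0.1180, +0.1180, 0)
  M2 = (+0.1180, -0.1180, 0)
  M3 = (-0.1180, -0.1180, 0)
rvec = (-0.6148, -0.1700, 0.0209), |rvec| = θ = 0.63821 rad = 36.567°
Rodrigues: sinθ=0.59576, 1−cosθ=0.19684; R = I + sinθ·[k]× + (1−cosθ)·[k]×²:
    [+0.98582 +0.03100 -0.16490]
    [+0.07002 +0.81713 +0.57219]
    [+0.15248 -0.57562 +0.80337]
t = (-0.2577, 0.0920, 1.4609) m
M0: Pc = R·M0+t = (-0.37037, +0.18016, +1.37498); u = 630.6·(-0.37037)/1.37498 + 313.9 = 144.0399, v = 754.2·(+0.18016)/1.37498 + 236.5 = 335.3200
M1: Pc = R·M1+t = (-0.13772, +0.19668, +1.41097); u = 630.6·(-0.13772)/1.41097 + 313.9 = 252.3514, v = 754.2·(+0.19668)/1.41097 + 236.5 = 341.6323
M2: Pc = R·M2+t = (-0.14503, +0.00384, +1.54682); u = 630.6·(-0.14503)/1.54682 + 313.9 = 254.7745, v = 754.2·(+0.00384)/1.54682 + 236.5 = 238.3728
M3: Pc = R·M3+t = (-0.37768, -0.01268, +1.51083); u = 630.6·(-0.37768)/1.51083 + 313.9 = 156.2595, v = 754.2·(-0.01268)/1.51083 + 236.5 = 230.1686

c0=(144.04, 335.32) c1=(252.35, 341.63) c2=(254.77, 238.37) c3=(156.26, 230.17)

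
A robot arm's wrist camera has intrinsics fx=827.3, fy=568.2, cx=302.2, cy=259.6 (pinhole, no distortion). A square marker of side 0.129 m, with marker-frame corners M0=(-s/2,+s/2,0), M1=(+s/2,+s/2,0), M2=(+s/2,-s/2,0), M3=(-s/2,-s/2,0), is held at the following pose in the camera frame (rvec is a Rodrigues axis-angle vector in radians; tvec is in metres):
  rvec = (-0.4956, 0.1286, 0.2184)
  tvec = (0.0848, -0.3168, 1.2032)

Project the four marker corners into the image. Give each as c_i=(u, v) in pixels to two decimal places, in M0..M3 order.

Intrinsics K: fx=827.3, fy=568.2, cx=302.2, cy=259.6
Marker side s = 0.129 m; corners in marker frame (Z=0):
  M0 = (-0.0645, +0.0645, 0)
  M1 = (+0.0645, +0.0645, 0)
  M2 = (+0.0645, -0.0645, 0)
  M3 = (-0.0645, -0.0645, 0)
rvec = (-0.4956, 0.1286, 0.2184), |rvec| = θ = 0.55665 rad = 31.894°
Rodrigues: sinθ=0.52834, 1−cosθ=0.15097; R = I + sinθ·[k]× + (1−cosθ)·[k]×²:
    [+0.96870 -0.23835 +0.06932]
    [+0.17624 +0.85709 +0.48408]
    [-0.17480 -0.45672 +0.87227]
t = (0.0848, -0.3168, 1.2032) m
M0: Pc = R·M0+t = (+0.00695, -0.27289, +1.18502); u = 827.3·(+0.00695)/1.18502 + 302.2 = 307.0487, v = 568.2·(-0.27289)/1.18502 + 259.6 = 128.7550
M1: Pc = R·M1+t = (+0.13191, -0.25015, +1.16247); u = 827.3·(+0.13191)/1.16247 + 302.2 = 396.0757, v = 568.2·(-0.25015)/1.16247 + 259.6 = 137.3296
M2: Pc = R·M2+t = (+0.16265, -0.36071, +1.22138); u = 827.3·(+0.16265)/1.22138 + 302.2 = 412.3736, v = 568.2·(-0.36071)/1.22138 + 259.6 = 91.7919
M3: Pc = R·M3+t = (+0.03769, -0.38345, +1.24393); u = 827.3·(+0.03769)/1.24393 + 302.2 = 327.2678, v = 568.2·(-0.38345)/1.24393 + 259.6 = 84.4489

c0=(307.05, 128.75) c1=(396.08, 137.33) c2=(412.37, 91.79) c3=(327.27, 84.45)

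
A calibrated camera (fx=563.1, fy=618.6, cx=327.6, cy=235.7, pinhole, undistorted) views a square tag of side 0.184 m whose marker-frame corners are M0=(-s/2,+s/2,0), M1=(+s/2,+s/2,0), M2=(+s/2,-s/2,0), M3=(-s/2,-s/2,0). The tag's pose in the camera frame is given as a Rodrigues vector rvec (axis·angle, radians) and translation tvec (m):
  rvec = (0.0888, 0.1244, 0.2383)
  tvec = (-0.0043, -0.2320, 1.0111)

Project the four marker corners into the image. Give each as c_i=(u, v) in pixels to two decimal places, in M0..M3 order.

Intrinsics K: fx=563.1, fy=618.6, cx=327.6, cy=235.7
Marker side s = 0.184 m; corners in marker frame (Z=0):
  M0 = (-0.0920, +0.0920, 0)
  M1 = (+0.0920, +0.0920, 0)
  M2 = (+0.0920, -0.0920, 0)
  M3 = (-0.0920, -0.0920, 0)
rvec = (0.0888, 0.1244, 0.2383), |rvec| = θ = 0.28310 rad = 16.221°
Rodrigues: sinθ=0.27934, 1−cosθ=0.03981; R = I + sinθ·[k]× + (1−cosθ)·[k]×²:
    [+0.96411 -0.22964 +0.13325]
    [+0.24062 +0.96788 -0.07290]
    [-0.11223 +0.10234 +0.98840]
t = (-0.0043, -0.2320, 1.0111) m
M0: Pc = R·M0+t = (-0.11413, -0.16509, +1.03084); u = 563.1·(-0.11413)/1.03084 + 327.6 = 265.2588, v = 618.6·(-0.16509)/1.03084 + 235.7 = 136.6297
M1: Pc = R·M1+t = (+0.06327, -0.12082, +1.01019); u = 563.1·(+0.06327)/1.01019 + 327.6 = 362.8685, v = 618.6·(-0.12082)/1.01019 + 235.7 = 161.7156
M2: Pc = R·M2+t = (+0.10553, -0.29891, +0.99136); u = 563.1·(+0.10553)/0.99136 + 327.6 = 387.5392, v = 618.6·(-0.29891)/0.99136 + 235.7 = 49.1837
M3: Pc = R·M3+t = (-0.07187, -0.34318, +1.01201); u = 563.1·(-0.07187)/1.01201 + 327.6 = 287.6098, v = 618.6·(-0.34318)/1.01201 + 235.7 = 25.9273

c0=(265.26, 136.63) c1=(362.87, 161.72) c2=(387.54, 49.18) c3=(287.61, 25.93)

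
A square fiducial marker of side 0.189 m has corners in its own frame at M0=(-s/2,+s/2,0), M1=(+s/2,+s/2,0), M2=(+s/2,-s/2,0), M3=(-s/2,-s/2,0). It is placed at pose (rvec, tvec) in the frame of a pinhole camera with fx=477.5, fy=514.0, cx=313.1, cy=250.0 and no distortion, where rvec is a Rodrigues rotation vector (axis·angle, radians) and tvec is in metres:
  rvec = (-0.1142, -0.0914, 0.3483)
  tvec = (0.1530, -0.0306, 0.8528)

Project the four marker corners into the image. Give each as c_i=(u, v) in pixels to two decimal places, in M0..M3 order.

Intrinsics K: fx=477.5, fy=514.0, cx=313.1, cy=250.0
Marker side s = 0.189 m; corners in marker frame (Z=0):
  M0 = (-0.0945, +0.0945, 0)
  M1 = (+0.0945, +0.0945, 0)
  M2 = (+0.0945, -0.0945, 0)
  M3 = (-0.0945, -0.0945, 0)
rvec = (-0.1142, -0.0914, 0.3483), |rvec| = θ = 0.37777 rad = 21.644°
Rodrigues: sinθ=0.36885, 1−cosθ=0.07051; R = I + sinθ·[k]× + (1−cosθ)·[k]×²:
    [+0.93593 -0.33492 -0.10889]
    [+0.34523 +0.93362 +0.09577]
    [+0.06959 -0.12723 +0.98943]
t = (0.1530, -0.0306, 0.8528) m
M0: Pc = R·M0+t = (+0.03290, +0.02500, +0.83420); u = 477.5·(+0.03290)/0.83420 + 313.1 = 331.9347, v = 514.0·(+0.02500)/0.83420 + 250.0 = 265.4055
M1: Pc = R·M1+t = (+0.20980, +0.09025, +0.84735); u = 477.5·(+0.20980)/0.84735 + 313.1 = 431.3242, v = 514.0·(+0.09025)/0.84735 + 250.0 = 304.7460
M2: Pc = R·M2+t = (+0.27310, -0.08620, +0.87140); u = 477.5·(+0.27310)/0.87140 + 313.1 = 462.7479, v = 514.0·(-0.08620)/0.87140 + 250.0 = 199.1530
M3: Pc = R·M3+t = (+0.09620, -0.15145, +0.85825); u = 477.5·(+0.09620)/0.85825 + 313.1 = 366.6247, v = 514.0·(-0.15145)/0.85825 + 250.0 = 159.2966

c0=(331.93, 265.41) c1=(431.32, 304.75) c2=(462.75, 199.15) c3=(366.62, 159.30)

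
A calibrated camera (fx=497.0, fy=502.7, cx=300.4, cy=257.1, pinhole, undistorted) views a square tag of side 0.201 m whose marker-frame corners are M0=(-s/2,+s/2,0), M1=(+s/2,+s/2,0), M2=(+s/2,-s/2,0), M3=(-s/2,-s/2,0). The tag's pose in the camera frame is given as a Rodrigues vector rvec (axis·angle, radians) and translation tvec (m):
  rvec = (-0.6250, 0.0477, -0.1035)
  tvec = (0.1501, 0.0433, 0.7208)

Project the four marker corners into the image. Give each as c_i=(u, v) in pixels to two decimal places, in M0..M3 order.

c0=(344.24, 359.78) c1=(494.70, 343.20) c2=(454.73, 225.54) c3=(327.10, 240.02)

Intrinsics K: fx=497.0, fy=502.7, cx=300.4, cy=257.1
Marker side s = 0.201 m; corners in marker frame (Z=0):
  M0 = (-0.1005, +0.1005, 0)
  M1 = (+0.1005, +0.1005, 0)
  M2 = (+0.1005, -0.1005, 0)
  M3 = (-0.1005, -0.1005, 0)
rvec = (-0.6250, 0.0477, -0.1035), |rvec| = θ = 0.63531 rad = 36.400°
Rodrigues: sinθ=0.59342, 1−cosθ=0.19511; R = I + sinθ·[k]× + (1−cosθ)·[k]×²:
    [+0.99372 +0.08227 +0.07583]
    [-0.11109 +0.80599 +0.58141]
    [-0.01328 -0.58618 +0.81007]
t = (0.1501, 0.0433, 0.7208) m
M0: Pc = R·M0+t = (+0.05850, +0.13547, +0.66322); u = 497.0·(+0.05850)/0.66322 + 300.4 = 344.2371, v = 502.7·(+0.13547)/0.66322 + 257.1 = 359.7788
M1: Pc = R·M1+t = (+0.25824, +0.11314, +0.66055); u = 497.0·(+0.25824)/0.66055 + 300.4 = 494.6971, v = 502.7·(+0.11314)/0.66055 + 257.1 = 343.2010
M2: Pc = R·M2+t = (+0.24170, -0.04887, +0.77838); u = 497.0·(+0.24170)/0.77838 + 300.4 = 454.7284, v = 502.7·(-0.04887)/0.77838 + 257.1 = 225.5405
M3: Pc = R·M3+t = (+0.04196, -0.02654, +0.78105); u = 497.0·(+0.04196)/0.78105 + 300.4 = 327.1023, v = 502.7·(-0.02654)/0.78105 + 257.1 = 240.0197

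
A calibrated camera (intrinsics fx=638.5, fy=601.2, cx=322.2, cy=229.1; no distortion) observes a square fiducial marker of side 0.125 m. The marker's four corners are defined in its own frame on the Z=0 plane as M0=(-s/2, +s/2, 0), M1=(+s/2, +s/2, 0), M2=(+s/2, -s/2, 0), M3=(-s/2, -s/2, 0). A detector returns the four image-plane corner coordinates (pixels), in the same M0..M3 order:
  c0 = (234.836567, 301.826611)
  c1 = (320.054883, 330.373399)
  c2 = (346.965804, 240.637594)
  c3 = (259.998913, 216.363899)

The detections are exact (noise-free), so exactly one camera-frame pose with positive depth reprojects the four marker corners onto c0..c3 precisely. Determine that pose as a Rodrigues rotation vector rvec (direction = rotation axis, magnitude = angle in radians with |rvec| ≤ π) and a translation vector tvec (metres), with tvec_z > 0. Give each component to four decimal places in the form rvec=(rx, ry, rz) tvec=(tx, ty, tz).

rvec=(-0.0132, 0.3407, 0.2768) tvec=(-0.0424, 0.0589, 0.8239)

Intrinsics K: fx=638.5, fy=601.2, cx=322.2, cy=229.1
Marker side s = 0.125 m; corners in marker frame (Z=0):
  M0 = (-0.0625, +0.0625, 0)
  M1 = (+0.0625, +0.0625, 0)
  M2 = (+0.0625, -0.0625, 0)
  M3 = (-0.0625, -0.0625, 0)
Detected image corners:
  c0 = (234.836567, 301.826611) px
  c1 = (320.054883, 330.373399) px
  c2 = (346.965804, 240.637594) px
  c3 = (259.998913, 216.363899) px
Planar DLT: solve 8×8 A·h = b for H (H[2,2]=1):
  H  [+571.80383 -196.28098 +289.34793]
  H  [+101.71762 +711.46004 +272.07971]
  H  [-0.40253 +0.04075 +1.00000]
B = K⁻¹H; ‖b₁‖=1.213734, ‖b₂‖=1.213734; λ = 2/(‖b₁‖+‖b₂‖) = 0.823904, sign → tz>0 ⇒ λ=+0.823904
r₁ = λ·B[:,0] = (+0.90519,+0.26578,-0.33164); r₂ = λ·B[:,1] = (-0.27022,+0.96221,+0.03357)
r₃ = r₁×r₂ = (+0.32803,+0.05923,+0.94281); SVD([r₁ r₂ r₃]) → R = UVᵀ:
  R  [+0.90519 -0.27022 +0.32803]
  R  [+0.26578 +0.96221 +0.05923]
  R  [-0.33164 +0.03357 +0.94281]
t = (-0.04239, +0.05890, +0.82390) m
tr R = 2.810215; θ = arccos((tr R − 1)/2) = 0.439163 rad = 25.162°
axis k = ((R−Rᵀ)₃₂, (R−Rᵀ)₁₃, (R−Rᵀ)₂₁) / (2 sinθ) = (-0.030166, +0.775757, +0.630311)
rvec = θ·k = (-0.013248, +0.340684, +0.276809)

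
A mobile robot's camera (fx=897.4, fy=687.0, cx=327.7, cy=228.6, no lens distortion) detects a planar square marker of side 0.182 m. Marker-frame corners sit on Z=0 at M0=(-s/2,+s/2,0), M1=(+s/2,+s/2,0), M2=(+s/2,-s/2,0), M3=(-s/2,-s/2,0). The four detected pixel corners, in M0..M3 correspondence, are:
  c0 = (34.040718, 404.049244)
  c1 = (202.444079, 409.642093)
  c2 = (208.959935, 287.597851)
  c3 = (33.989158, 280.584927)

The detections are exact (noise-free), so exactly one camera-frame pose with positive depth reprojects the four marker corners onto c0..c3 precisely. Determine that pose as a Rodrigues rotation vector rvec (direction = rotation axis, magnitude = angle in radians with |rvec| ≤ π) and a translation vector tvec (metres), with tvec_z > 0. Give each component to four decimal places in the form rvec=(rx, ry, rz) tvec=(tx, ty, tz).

Intrinsics K: fx=897.4, fy=687.0, cx=327.7, cy=228.6
Marker side s = 0.182 m; corners in marker frame (Z=0):
  M0 = (-0.0910, +0.0910, 0)
  M1 = (+0.0910, +0.0910, 0)
  M2 = (+0.0910, -0.0910, 0)
  M3 = (-0.0910, -0.0910, 0)
Detected image corners:
  c0 = (34.040718, 404.049244) px
  c1 = (202.444079, 409.642093) px
  c2 = (208.959935, 287.597851) px
  c3 = (33.989158, 280.584927) px
Planar DLT: solve 8×8 A·h = b for H (H[2,2]=1):
  H  [+949.30780 +7.46486 +120.23926]
  H  [+52.76945 +747.40782 +346.66310]
  H  [+0.05272 +0.21117 +1.00000]
B = K⁻¹H; ‖b₁‖=1.041616, ‖b₂‖=1.041616; λ = 2/(‖b₁‖+‖b₂‖) = 0.960047, sign → tz>0 ⇒ λ=+0.960047
r₁ = λ·B[:,0] = (+0.99710,+0.05690,+0.05061); r₂ = λ·B[:,1] = (-0.06605,+0.97700,+0.20273)
r₃ = r₁×r₂ = (-0.03791,-0.20549,+0.97793); SVD([r₁ r₂ r₃]) → R = UVᵀ:
  R  [+0.99710 -0.06605 -0.03791]
  R  [+0.05690 +0.97700 -0.20549]
  R  [+0.05061 +0.20273 +0.97793]
t = (-0.22194, +0.16499, +0.96005) m
tr R = 2.952026; θ = arccos((tr R − 1)/2) = 0.219471 rad = 12.575°
axis k = ((R−Rᵀ)₃₂, (R−Rᵀ)₁₃, (R−Rᵀ)₂₁) / (2 sinθ) = (+0.937517, -0.203314, +0.282357)
rvec = θ·k = (+0.205758, -0.044621, +0.061969)

rvec=(0.2058, -0.0446, 0.0620) tvec=(-0.2219, 0.1650, 0.9600)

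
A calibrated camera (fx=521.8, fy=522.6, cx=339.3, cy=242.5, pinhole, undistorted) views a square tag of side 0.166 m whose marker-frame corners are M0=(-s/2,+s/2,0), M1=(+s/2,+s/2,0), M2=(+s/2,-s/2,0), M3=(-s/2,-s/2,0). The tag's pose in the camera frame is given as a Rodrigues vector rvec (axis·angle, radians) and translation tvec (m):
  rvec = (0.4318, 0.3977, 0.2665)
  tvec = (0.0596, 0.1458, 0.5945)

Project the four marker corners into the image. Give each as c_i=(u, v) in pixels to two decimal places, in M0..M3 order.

Intrinsics K: fx=521.8, fy=522.6, cx=339.3, cy=242.5
Marker side s = 0.166 m; corners in marker frame (Z=0):
  M0 = (-0.0830, +0.0830, 0)
  M1 = (+0.0830, +0.0830, 0)
  M2 = (+0.0830, -0.0830, 0)
  M3 = (-0.0830, -0.0830, 0)
rvec = (0.4318, 0.3977, 0.2665), |rvec| = θ = 0.64470 rad = 36.939°
Rodrigues: sinθ=0.60096, 1−cosθ=0.20072; R = I + sinθ·[k]× + (1−cosθ)·[k]×²:
    [+0.88932 -0.16549 +0.42629]
    [+0.33135 +0.87566 -0.35132]
    [-0.31515 +0.45369 +0.83358]
t = (0.0596, 0.1458, 0.5945) m
M0: Pc = R·M0+t = (-0.02795, +0.19098, +0.65831); u = 521.8·(-0.02795)/0.65831 + 339.3 = 317.1466, v = 522.6·(+0.19098)/0.65831 + 242.5 = 394.1073
M1: Pc = R·M1+t = (+0.11968, +0.24598, +0.60600); u = 521.8·(+0.11968)/0.60600 + 339.3 = 442.3497, v = 522.6·(+0.24598)/0.60600 + 242.5 = 454.6292
M2: Pc = R·M2+t = (+0.14715, +0.10062, +0.53069); u = 521.8·(+0.14715)/0.53069 + 339.3 = 483.9850, v = 522.6·(+0.10062)/0.53069 + 242.5 = 341.5888
M3: Pc = R·M3+t = (-0.00048, +0.04562, +0.58300); u = 521.8·(-0.00048)/0.58300 + 339.3 = 338.8721, v = 522.6·(+0.04562)/0.58300 + 242.5 = 283.3920

c0=(317.15, 394.11) c1=(442.35, 454.63) c2=(483.98, 341.59) c3=(338.87, 283.39)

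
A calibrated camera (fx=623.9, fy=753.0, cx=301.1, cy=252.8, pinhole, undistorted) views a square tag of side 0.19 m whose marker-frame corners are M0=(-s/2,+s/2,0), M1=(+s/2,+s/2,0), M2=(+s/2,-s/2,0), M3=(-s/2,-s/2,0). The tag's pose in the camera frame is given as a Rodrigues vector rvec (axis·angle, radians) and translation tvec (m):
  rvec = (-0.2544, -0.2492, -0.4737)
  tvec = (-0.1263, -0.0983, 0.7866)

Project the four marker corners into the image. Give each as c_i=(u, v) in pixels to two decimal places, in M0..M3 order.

Intrinsics K: fx=623.9, fy=753.0, cx=301.1, cy=252.8
Marker side s = 0.19 m; corners in marker frame (Z=0):
  M0 = (-0.0950, +0.0950, 0)
  M1 = (+0.0950, +0.0950, 0)
  M2 = (+0.0950, -0.0950, 0)
  M3 = (-0.0950, -0.0950, 0)
rvec = (-0.2544, -0.2492, -0.4737), |rvec| = θ = 0.59263 rad = 33.955°
Rodrigues: sinθ=0.55855, 1−cosθ=0.17053; R = I + sinθ·[k]× + (1−cosθ)·[k]×²:
    [+0.86090 +0.47724 -0.17636]
    [-0.41567 +0.85963 +0.29708]
    [+0.29338 -0.18245 +0.93842]
t = (-0.1263, -0.0983, 0.7866) m
M0: Pc = R·M0+t = (-0.16275, +0.02285, +0.74140); u = 623.9·(-0.16275)/0.74140 + 301.1 = 164.1443, v = 753.0·(+0.02285)/0.74140 + 252.8 = 276.0111
M1: Pc = R·M1+t = (+0.00082, -0.05612, +0.79714); u = 623.9·(+0.00082)/0.79714 + 301.1 = 301.7439, v = 753.0·(-0.05612)/0.79714 + 252.8 = 199.7831
M2: Pc = R·M2+t = (-0.08985, -0.21945, +0.83180); u = 623.9·(-0.08985)/0.83180 + 301.1 = 233.7058, v = 753.0·(-0.21945)/0.83180 + 252.8 = 54.1373
M3: Pc = R·M3+t = (-0.25342, -0.14048, +0.77606); u = 623.9·(-0.25342)/0.77606 + 301.1 = 97.3657, v = 753.0·(-0.14048)/0.77606 + 252.8 = 116.4990

c0=(164.14, 276.01) c1=(301.74, 199.78) c2=(233.71, 54.14) c3=(97.37, 116.50)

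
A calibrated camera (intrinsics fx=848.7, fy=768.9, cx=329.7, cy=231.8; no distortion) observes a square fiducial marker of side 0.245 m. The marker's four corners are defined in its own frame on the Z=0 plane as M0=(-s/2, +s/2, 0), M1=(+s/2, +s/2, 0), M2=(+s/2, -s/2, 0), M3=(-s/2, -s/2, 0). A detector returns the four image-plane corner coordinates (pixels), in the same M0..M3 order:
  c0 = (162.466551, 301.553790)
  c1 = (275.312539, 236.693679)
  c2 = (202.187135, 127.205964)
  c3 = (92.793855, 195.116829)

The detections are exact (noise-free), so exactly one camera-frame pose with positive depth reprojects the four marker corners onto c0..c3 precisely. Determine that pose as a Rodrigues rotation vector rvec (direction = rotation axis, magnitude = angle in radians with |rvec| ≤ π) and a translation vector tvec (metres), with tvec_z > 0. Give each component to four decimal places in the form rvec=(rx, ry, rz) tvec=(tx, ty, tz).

Intrinsics K: fx=848.7, fy=768.9, cx=329.7, cy=231.8
Marker side s = 0.245 m; corners in marker frame (Z=0):
  M0 = (-0.1225, +0.1225, 0)
  M1 = (+0.1225, +0.1225, 0)
  M2 = (+0.1225, -0.1225, 0)
  M3 = (-0.1225, -0.1225, 0)
Detected image corners:
  c0 = (162.466551, 301.553790) px
  c1 = (275.312539, 236.693679) px
  c2 = (202.187135, 127.205964) px
  c3 = (92.793855, 195.116829) px
Planar DLT: solve 8×8 A·h = b for H (H[2,2]=1):
  H  [+428.13197 +284.38301 +182.08164]
  H  [-300.80266 +432.42747 +215.45614]
  H  [-0.13857 -0.03779 +1.00000]
B = K⁻¹H; ‖b₁‖=0.673048, ‖b₂‖=0.673048; λ = 2/(‖b₁‖+‖b₂‖) = 1.485778, sign → tz>0 ⇒ λ=+1.485778
r₁ = λ·B[:,0] = (+0.82949,-0.51919,-0.20589); r₂ = λ·B[:,1] = (+0.51967,+0.85252,-0.05614)
r₃ = r₁×r₂ = (+0.20467,-0.06042,+0.97696); SVD([r₁ r₂ r₃]) → R = UVᵀ:
  R  [+0.82949 +0.51967 +0.20467]
  R  [-0.51919 +0.85252 -0.06042]
  R  [-0.20589 -0.05614 +0.97696]
t = (-0.25843, -0.03158, +1.48578) m
tr R = 2.658979; θ = arccos((tr R − 1)/2) = 0.592603 rad = 33.954°
axis k = ((R−Rᵀ)₃₂, (R−Rᵀ)₁₃, (R−Rᵀ)₂₁) / (2 sinθ) = (+0.003832, +0.367540, -0.930000)
rvec = θ·k = (+0.002271, +0.217805, -0.551121)

rvec=(0.0023, 0.2178, -0.5511) tvec=(-0.2584, -0.0316, 1.4858)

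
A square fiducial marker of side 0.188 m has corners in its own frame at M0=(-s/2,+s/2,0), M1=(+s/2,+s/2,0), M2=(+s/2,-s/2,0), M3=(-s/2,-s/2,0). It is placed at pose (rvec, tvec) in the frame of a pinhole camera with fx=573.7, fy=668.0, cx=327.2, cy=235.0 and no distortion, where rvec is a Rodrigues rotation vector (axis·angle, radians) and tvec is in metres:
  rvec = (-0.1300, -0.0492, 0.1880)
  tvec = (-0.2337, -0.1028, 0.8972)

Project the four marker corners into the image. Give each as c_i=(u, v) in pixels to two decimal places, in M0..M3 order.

c0=(103.80, 212.98) c1=(224.70, 239.94) c2=(249.14, 105.86) c3=(131.78, 78.62)

Intrinsics K: fx=573.7, fy=668.0, cx=327.2, cy=235.0
Marker side s = 0.188 m; corners in marker frame (Z=0):
  M0 = (-0.0940, +0.0940, 0)
  M1 = (+0.0940, +0.0940, 0)
  M2 = (+0.0940, -0.0940, 0)
  M3 = (-0.0940, -0.0940, 0)
rvec = (-0.1300, -0.0492, 0.1880), |rvec| = θ = 0.23380 rad = 13.396°
Rodrigues: sinθ=0.23168, 1−cosθ=0.02721; R = I + sinθ·[k]× + (1−cosθ)·[k]×²:
    [+0.98120 -0.18311 -0.06092]
    [+0.18948 +0.97400 +0.12422]
    [+0.03659 -0.13342 +0.99038]
t = (-0.2337, -0.1028, 0.8972) m
M0: Pc = R·M0+t = (-0.34315, -0.02905, +0.88122); u = 573.7·(-0.34315)/0.88122 + 327.2 = 103.8021, v = 668.0·(-0.02905)/0.88122 + 235.0 = 212.9751
M1: Pc = R·M1+t = (-0.15868, +0.00657, +0.88810); u = 573.7·(-0.15868)/0.88810 + 327.2 = 224.6953, v = 668.0·(+0.00657)/0.88810 + 235.0 = 239.9390
M2: Pc = R·M2+t = (-0.12425, -0.17655, +0.91318); u = 573.7·(-0.12425)/0.91318 + 327.2 = 249.1378, v = 668.0·(-0.17655)/0.91318 + 235.0 = 105.8558
M3: Pc = R·M3+t = (-0.30872, -0.21217, +0.90630); u = 573.7·(-0.30872)/0.90630 + 327.2 = 131.7760, v = 668.0·(-0.21217)/0.90630 + 235.0 = 78.6205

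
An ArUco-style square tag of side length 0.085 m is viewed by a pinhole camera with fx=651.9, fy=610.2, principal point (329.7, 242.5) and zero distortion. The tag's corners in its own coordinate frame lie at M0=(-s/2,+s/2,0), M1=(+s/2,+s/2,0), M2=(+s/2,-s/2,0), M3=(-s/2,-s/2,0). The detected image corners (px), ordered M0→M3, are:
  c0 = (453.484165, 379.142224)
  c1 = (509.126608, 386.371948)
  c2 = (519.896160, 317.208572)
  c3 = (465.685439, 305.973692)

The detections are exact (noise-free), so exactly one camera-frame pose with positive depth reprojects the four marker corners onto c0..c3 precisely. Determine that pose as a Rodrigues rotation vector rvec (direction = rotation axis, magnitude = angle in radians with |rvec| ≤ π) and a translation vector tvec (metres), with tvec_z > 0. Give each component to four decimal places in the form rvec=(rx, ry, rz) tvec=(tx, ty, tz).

rvec=(-0.0688, -0.5330, 0.2084) tvec=(0.1765, 0.1246, 0.7272)

Intrinsics K: fx=651.9, fy=610.2, cx=329.7, cy=242.5
Marker side s = 0.085 m; corners in marker frame (Z=0):
  M0 = (-0.0425, +0.0425, 0)
  M1 = (+0.0425, +0.0425, 0)
  M2 = (+0.0425, -0.0425, 0)
  M3 = (-0.0425, -0.0425, 0)
Detected image corners:
  c0 = (453.484165, 379.142224) px
  c1 = (509.126608, 386.371948) px
  c2 = (519.896160, 317.208572) px
  c3 = (465.685439, 305.973692) px
Planar DLT: solve 8×8 A·h = b for H (H[2,2]=1):
  H  [+978.96202 -214.64068 +487.88567]
  H  [+346.02161 +779.70637 +347.06051]
  H  [+0.68335 -0.16377 +1.00000]
B = K⁻¹H; ‖b₁‖=1.375082, ‖b₂‖=1.375082; λ = 2/(‖b₁‖+‖b₂‖) = 0.727230, sign → tz>0 ⇒ λ=+0.727230
r₁ = λ·B[:,0] = (+0.84075,+0.21489,+0.49695); r₂ = λ·B[:,1] = (-0.17921,+0.97658,-0.11910)
r₃ = r₁×r₂ = (-0.51091,+0.01107,+0.85957); SVD([r₁ r₂ r₃]) → R = UVᵀ:
  R  [+0.84075 -0.17921 -0.51091]
  R  [+0.21489 +0.97658 +0.01107]
  R  [+0.49695 -0.11910 +0.85957]
t = (+0.17646, +0.12461, +0.72723) m
tr R = 2.676890; θ = arccos((tr R − 1)/2) = 0.576373 rad = 33.024°
axis k = ((R−Rᵀ)₃₂, (R−Rᵀ)₁₃, (R−Rᵀ)₂₁) / (2 sinθ) = (-0.119423, -0.924666, +0.361568)
rvec = θ·k = (-0.068832, -0.532952, +0.208398)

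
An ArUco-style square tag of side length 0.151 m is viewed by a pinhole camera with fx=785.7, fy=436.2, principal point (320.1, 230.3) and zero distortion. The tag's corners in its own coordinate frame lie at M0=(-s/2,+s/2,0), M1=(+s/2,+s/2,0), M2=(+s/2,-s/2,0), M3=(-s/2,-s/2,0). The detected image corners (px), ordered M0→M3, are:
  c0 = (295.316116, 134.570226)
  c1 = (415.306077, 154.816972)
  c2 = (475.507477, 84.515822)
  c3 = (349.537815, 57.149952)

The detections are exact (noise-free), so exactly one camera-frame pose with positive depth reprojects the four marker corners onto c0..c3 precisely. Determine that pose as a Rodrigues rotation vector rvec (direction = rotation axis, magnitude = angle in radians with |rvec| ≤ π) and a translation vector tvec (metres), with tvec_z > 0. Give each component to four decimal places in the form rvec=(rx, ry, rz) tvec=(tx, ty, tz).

Intrinsics K: fx=785.7, fy=436.2, cx=320.1, cy=230.3
Marker side s = 0.151 m; corners in marker frame (Z=0):
  M0 = (-0.0755, +0.0755, 0)
  M1 = (+0.0755, +0.0755, 0)
  M2 = (+0.0755, -0.0755, 0)
  M3 = (-0.0755, -0.0755, 0)
Detected image corners:
  c0 = (295.316116, 134.570226) px
  c1 = (415.306077, 154.816972) px
  c2 = (475.507477, 84.515822) px
  c3 = (349.537815, 57.149952) px
Planar DLT: solve 8×8 A·h = b for H (H[2,2]=1):
  H  [+992.08733 -172.93469 +384.91235]
  H  [+206.79130 +546.32044 +109.68176]
  H  [+0.46483 +0.53825 +1.00000]
B = K⁻¹H; ‖b₁‖=1.191778, ‖b₂‖=1.191778; λ = 2/(‖b₁‖+‖b₂‖) = 0.839083, sign → tz>0 ⇒ λ=+0.839083
r₁ = λ·B[:,0] = (+0.90059,+0.19186,+0.39003); r₂ = λ·B[:,1] = (-0.36869,+0.81246,+0.45164)
r₃ = r₁×r₂ = (-0.23023,-0.55054,+0.80243); SVD([r₁ r₂ r₃]) → R = UVᵀ:
  R  [+0.90059 -0.36869 -0.23023]
  R  [+0.19186 +0.81246 -0.55054]
  R  [+0.39003 +0.45164 +0.80243]
t = (+0.06922, -0.23202, +0.83908) m
tr R = 2.515485; θ = arccos((tr R − 1)/2) = 0.710950 rad = 40.734°
axis k = ((R−Rᵀ)₃₂, (R−Rᵀ)₁₃, (R−Rᵀ)₂₁) / (2 sinθ) = (+0.767891, -0.475258, +0.429504)
rvec = θ·k = (+0.545932, -0.337885, +0.305356)

rvec=(0.5459, -0.3379, 0.3054) tvec=(0.0692, -0.2320, 0.8391)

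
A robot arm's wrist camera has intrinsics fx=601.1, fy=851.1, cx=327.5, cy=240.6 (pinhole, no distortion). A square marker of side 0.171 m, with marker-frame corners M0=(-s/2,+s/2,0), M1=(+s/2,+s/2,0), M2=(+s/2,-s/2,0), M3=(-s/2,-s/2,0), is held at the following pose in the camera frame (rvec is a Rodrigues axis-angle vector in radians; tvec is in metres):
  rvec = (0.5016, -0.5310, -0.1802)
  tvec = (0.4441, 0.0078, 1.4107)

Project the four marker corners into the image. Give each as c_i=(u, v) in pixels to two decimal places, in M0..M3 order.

c0=(486.50, 304.66) c1=(537.09, 273.06) c2=(547.19, 185.51) c3=(493.91, 214.20)

Intrinsics K: fx=601.1, fy=851.1, cx=327.5, cy=240.6
Marker side s = 0.171 m; corners in marker frame (Z=0):
  M0 = (-0.0855, +0.0855, 0)
  M1 = (+0.0855, +0.0855, 0)
  M2 = (+0.0855, -0.0855, 0)
  M3 = (-0.0855, -0.0855, 0)
rvec = (0.5016, -0.5310, -0.1802), |rvec| = θ = 0.75235 rad = 43.107°
Rodrigues: sinθ=0.68336, 1−cosθ=0.26992; R = I + sinθ·[k]× + (1−cosθ)·[k]×²:
    [+0.85006 +0.03666 -0.52541]
    [-0.29069 +0.86454 -0.40997]
    [+0.43920 +0.50123 +0.74557]
t = (0.4441, 0.0078, 1.4107) m
M0: Pc = R·M0+t = (+0.37455, +0.10657, +1.41600); u = 601.1·(+0.37455)/1.41600 + 327.5 = 486.5002, v = 851.1·(+0.10657)/1.41600 + 240.6 = 304.6557
M1: Pc = R·M1+t = (+0.51992, +0.05686, +1.49111); u = 601.1·(+0.51992)/1.49111 + 327.5 = 537.0899, v = 851.1·(+0.05686)/1.49111 + 240.6 = 273.0573
M2: Pc = R·M2+t = (+0.51365, -0.09097, +1.40540); u = 601.1·(+0.51365)/1.40540 + 327.5 = 547.1905, v = 851.1·(-0.09097)/1.40540 + 240.6 = 185.5082
M3: Pc = R·M3+t = (+0.36828, -0.04126, +1.33029); u = 601.1·(+0.36828)/1.33029 + 327.5 = 493.9115, v = 851.1·(-0.04126)/1.33029 + 240.6 = 214.1997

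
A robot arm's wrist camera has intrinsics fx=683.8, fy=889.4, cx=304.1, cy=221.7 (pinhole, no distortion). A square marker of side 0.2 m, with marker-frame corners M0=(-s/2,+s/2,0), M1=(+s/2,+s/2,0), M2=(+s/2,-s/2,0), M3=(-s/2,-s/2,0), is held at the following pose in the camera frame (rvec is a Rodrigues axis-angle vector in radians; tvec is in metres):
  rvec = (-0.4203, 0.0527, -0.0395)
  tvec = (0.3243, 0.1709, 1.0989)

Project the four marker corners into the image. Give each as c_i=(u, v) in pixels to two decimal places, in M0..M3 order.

c0=(450.38, 445.28) c1=(581.08, 438.79) c2=(557.84, 280.25) c3=(436.65, 287.47)

Intrinsics K: fx=683.8, fy=889.4, cx=304.1, cy=221.7
Marker side s = 0.2 m; corners in marker frame (Z=0):
  M0 = (-0.1000, +0.1000, 0)
  M1 = (+0.1000, +0.1000, 0)
  M2 = (+0.1000, -0.1000, 0)
  M3 = (-0.1000, -0.1000, 0)
rvec = (-0.4203, 0.0527, -0.0395), |rvec| = θ = 0.42543 rad = 24.375°
Rodrigues: sinθ=0.41271, 1−cosθ=0.08914; R = I + sinθ·[k]× + (1−cosθ)·[k]×²:
    [+0.99786 +0.02741 +0.05930]
    [-0.04923 +0.91223 +0.40671]
    [-0.04295 -0.40876 +0.91163]
t = (0.3243, 0.1709, 1.0989) m
M0: Pc = R·M0+t = (+0.22725, +0.26705, +1.06232); u = 683.8·(+0.22725)/1.06232 + 304.1 = 450.3807, v = 889.4·(+0.26705)/1.06232 + 221.7 = 445.2775
M1: Pc = R·M1+t = (+0.42683, +0.25720, +1.05373); u = 683.8·(+0.42683)/1.05373 + 304.1 = 581.0826, v = 889.4·(+0.25720)/1.05373 + 221.7 = 438.7898
M2: Pc = R·M2+t = (+0.42135, +0.07475, +1.13548); u = 683.8·(+0.42135)/1.13548 + 304.1 = 557.8390, v = 889.4·(+0.07475)/1.13548 + 221.7 = 280.2535
M3: Pc = R·M3+t = (+0.22177, +0.08460, +1.14407); u = 683.8·(+0.22177)/1.14407 + 304.1 = 436.6513, v = 889.4·(+0.08460)/1.14407 + 221.7 = 287.4679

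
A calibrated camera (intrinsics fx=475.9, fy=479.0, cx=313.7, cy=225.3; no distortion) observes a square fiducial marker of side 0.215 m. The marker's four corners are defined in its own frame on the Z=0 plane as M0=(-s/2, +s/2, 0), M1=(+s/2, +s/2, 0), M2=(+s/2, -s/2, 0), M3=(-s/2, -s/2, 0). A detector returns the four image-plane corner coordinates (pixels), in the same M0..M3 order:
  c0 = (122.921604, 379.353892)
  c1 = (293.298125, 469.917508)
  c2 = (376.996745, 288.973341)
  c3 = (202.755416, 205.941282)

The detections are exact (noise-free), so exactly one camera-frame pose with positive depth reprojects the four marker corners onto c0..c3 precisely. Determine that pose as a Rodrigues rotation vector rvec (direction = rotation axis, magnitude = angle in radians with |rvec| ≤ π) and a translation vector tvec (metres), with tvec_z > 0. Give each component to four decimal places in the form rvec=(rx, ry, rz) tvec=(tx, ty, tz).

Intrinsics K: fx=475.9, fy=479.0, cx=313.7, cy=225.3
Marker side s = 0.215 m; corners in marker frame (Z=0):
  M0 = (-0.1075, +0.1075, 0)
  M1 = (+0.1075, +0.1075, 0)
  M2 = (+0.1075, -0.1075, 0)
  M3 = (-0.1075, -0.1075, 0)
Detected image corners:
  c0 = (122.921604, 379.353892) px
  c1 = (293.298125, 469.917508) px
  c2 = (376.996745, 288.973341) px
  c3 = (202.755416, 205.941282) px
Planar DLT: solve 8×8 A·h = b for H (H[2,2]=1):
  H  [+751.16004 -377.99121 +247.08572]
  H  [+335.88330 +826.56890 +335.18577]
  H  [-0.20189 +0.00852 +1.00000]
B = K⁻¹H; ‖b₁‖=1.898371, ‖b₂‖=1.898371; λ = 2/(‖b₁‖+‖b₂‖) = 0.526768, sign → tz>0 ⇒ λ=+0.526768
r₁ = λ·B[:,0] = (+0.90155,+0.41940,-0.10635); r₂ = λ·B[:,1] = (-0.42135,+0.90689,+0.00449)
r₃ = r₁×r₂ = (+0.09833,+0.04076,+0.99432); SVD([r₁ r₂ r₃]) → R = UVᵀ:
  R  [+0.90155 -0.42135 +0.09833]
  R  [+0.41940 +0.90689 +0.04076]
  R  [-0.10635 +0.00449 +0.99432]
t = (-0.07373, +0.12084, +0.52677) m
tr R = 2.802756; θ = arccos((tr R − 1)/2) = 0.447856 rad = 25.660°
axis k = ((R−Rᵀ)₃₂, (R−Rᵀ)₁₃, (R−Rᵀ)₂₁) / (2 sinθ) = (-0.041884, +0.236328, +0.970770)
rvec = θ·k = (-0.018758, +0.105841, +0.434765)

rvec=(-0.0188, 0.1058, 0.4348) tvec=(-0.0737, 0.1208, 0.5268)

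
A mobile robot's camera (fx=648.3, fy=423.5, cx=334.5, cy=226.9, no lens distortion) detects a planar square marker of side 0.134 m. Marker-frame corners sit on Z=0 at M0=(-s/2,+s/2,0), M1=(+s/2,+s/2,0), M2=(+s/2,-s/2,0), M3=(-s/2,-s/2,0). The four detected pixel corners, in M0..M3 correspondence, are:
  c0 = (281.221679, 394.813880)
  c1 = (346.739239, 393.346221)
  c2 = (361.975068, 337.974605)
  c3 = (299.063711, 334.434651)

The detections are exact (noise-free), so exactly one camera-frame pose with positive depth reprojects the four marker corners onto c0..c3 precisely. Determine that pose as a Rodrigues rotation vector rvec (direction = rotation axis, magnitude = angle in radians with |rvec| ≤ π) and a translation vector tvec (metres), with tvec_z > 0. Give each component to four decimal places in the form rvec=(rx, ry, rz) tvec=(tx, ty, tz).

Intrinsics K: fx=648.3, fy=423.5, cx=334.5, cy=226.9
Marker side s = 0.134 m; corners in marker frame (Z=0):
  M0 = (-0.0670, +0.0670, 0)
  M1 = (+0.0670, +0.0670, 0)
  M2 = (+0.0670, -0.0670, 0)
  M3 = (-0.0670, -0.0670, 0)
Detected image corners:
  c0 = (281.221679, 394.813880) px
  c1 = (346.739239, 393.346221) px
  c2 = (361.975068, 337.974605) px
  c3 = (299.063711, 334.434651) px
Planar DLT: solve 8×8 A·h = b for H (H[2,2]=1):
  H  [+687.98537 -166.81171 +323.71951]
  H  [+244.56430 +381.45446 +364.90126]
  H  [+0.64814 -0.13595 +1.00000]
B = K⁻¹H; ‖b₁‖=1.000661, ‖b₂‖=1.000661; λ = 2/(‖b₁‖+‖b₂‖) = 0.999339, sign → tz>0 ⇒ λ=+0.999339
r₁ = λ·B[:,0] = (+0.72632,+0.23008,+0.64771); r₂ = λ·B[:,1] = (-0.18704,+0.97291,-0.13586)
r₃ = r₁×r₂ = (-0.66142,-0.02247,+0.74968); SVD([r₁ r₂ r₃]) → R = UVᵀ:
  R  [+0.72632 -0.18704 -0.66142]
  R  [+0.23008 +0.97291 -0.02247]
  R  [+0.64771 -0.13586 +0.74968]
t = (-0.01662, +0.32564, +0.99934) m
tr R = 2.448911; θ = arccos((tr R − 1)/2) = 0.760552 rad = 43.576°
axis k = ((R−Rᵀ)₃₂, (R−Rᵀ)₁₃, (R−Rᵀ)₂₁) / (2 sinθ) = (-0.082246, -0.949577, +0.302556)
rvec = θ·k = (-0.062552, -0.722203, +0.230109)

rvec=(-0.0626, -0.7222, 0.2301) tvec=(-0.0166, 0.3256, 0.9993)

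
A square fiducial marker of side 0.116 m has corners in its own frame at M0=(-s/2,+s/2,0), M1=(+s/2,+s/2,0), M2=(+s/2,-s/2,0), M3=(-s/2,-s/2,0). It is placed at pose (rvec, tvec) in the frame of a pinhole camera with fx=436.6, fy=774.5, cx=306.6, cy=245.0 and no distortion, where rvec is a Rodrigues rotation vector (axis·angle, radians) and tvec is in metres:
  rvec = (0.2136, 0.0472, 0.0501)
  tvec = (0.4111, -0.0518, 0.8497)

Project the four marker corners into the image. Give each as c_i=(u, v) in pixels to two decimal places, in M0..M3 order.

c0=(483.70, 246.47) c1=(543.46, 252.19) c2=(553.18, 147.38) c3=(491.60, 142.09)

Intrinsics K: fx=436.6, fy=774.5, cx=306.6, cy=245.0
Marker side s = 0.116 m; corners in marker frame (Z=0):
  M0 = (-0.0580, +0.0580, 0)
  M1 = (+0.0580, +0.0580, 0)
  M2 = (+0.0580, -0.0580, 0)
  M3 = (-0.0580, -0.0580, 0)
rvec = (0.2136, 0.0472, 0.0501), |rvec| = θ = 0.22442 rad = 12.858°
Rodrigues: sinθ=0.22254, 1−cosθ=0.02508; R = I + sinθ·[k]× + (1−cosθ)·[k]×²:
    [+0.99764 -0.04466 +0.05213]
    [+0.05470 +0.97603 -0.21063]
    [-0.04148 +0.21299 +0.97617]
t = (0.4111, -0.0518, 0.8497) m
M0: Pc = R·M0+t = (+0.35065, +0.00164, +0.86446); u = 436.6·(+0.35065)/0.86446 + 306.6 = 483.6960, v = 774.5·(+0.00164)/0.86446 + 245.0 = 246.4669
M1: Pc = R·M1+t = (+0.46637, +0.00798, +0.85965); u = 436.6·(+0.46637)/0.85965 + 306.6 = 543.4626, v = 774.5·(+0.00798)/0.85965 + 245.0 = 252.1919
M2: Pc = R·M2+t = (+0.47155, -0.10524, +0.83494); u = 436.6·(+0.47155)/0.83494 + 306.6 = 553.1806, v = 774.5·(-0.10524)/0.83494 + 245.0 = 147.3808
M3: Pc = R·M3+t = (+0.35583, -0.11158, +0.83975); u = 436.6·(+0.35583)/0.83975 + 306.6 = 491.6000, v = 774.5·(-0.11158)/0.83975 + 245.0 = 142.0879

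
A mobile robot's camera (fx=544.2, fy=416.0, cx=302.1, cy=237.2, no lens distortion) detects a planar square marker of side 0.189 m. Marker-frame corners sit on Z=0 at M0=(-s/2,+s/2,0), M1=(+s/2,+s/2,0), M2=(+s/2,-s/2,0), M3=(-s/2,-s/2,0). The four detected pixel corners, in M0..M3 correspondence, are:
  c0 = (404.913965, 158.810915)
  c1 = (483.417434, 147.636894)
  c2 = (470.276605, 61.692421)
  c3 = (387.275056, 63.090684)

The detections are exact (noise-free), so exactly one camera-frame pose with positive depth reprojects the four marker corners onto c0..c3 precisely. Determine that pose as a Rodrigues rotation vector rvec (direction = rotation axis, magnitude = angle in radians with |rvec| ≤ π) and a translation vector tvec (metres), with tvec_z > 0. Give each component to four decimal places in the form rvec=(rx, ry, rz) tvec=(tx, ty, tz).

rvec=(0.1111, -0.5628, -0.2155) tvec=(0.2230, -0.2747, 0.8875)

Intrinsics K: fx=544.2, fy=416.0, cx=302.1, cy=237.2
Marker side s = 0.189 m; corners in marker frame (Z=0):
  M0 = (-0.0945, +0.0945, 0)
  M1 = (+0.0945, +0.0945, 0)
  M2 = (+0.0945, -0.0945, 0)
  M3 = (-0.0945, -0.0945, 0)
Detected image corners:
  c0 = (404.913965, 158.810915) px
  c1 = (483.417434, 147.636894) px
  c2 = (470.276605, 61.692421) px
  c3 = (387.275056, 63.090684) px
Planar DLT: solve 8×8 A·h = b for H (H[2,2]=1):
  H  [+681.15035 +160.98420 +438.82566]
  H  [+29.05202 +498.98371 +108.42353]
  H  [+0.58216 +0.18377 +1.00000]
B = K⁻¹H; ‖b₁‖=1.126804, ‖b₂‖=1.126804; λ = 2/(‖b₁‖+‖b₂‖) = 0.887466, sign → tz>0 ⇒ λ=+0.887466
r₁ = λ·B[:,0] = (+0.82400,-0.23261,+0.51665); r₂ = λ·B[:,1] = (+0.17199,+0.97150,+0.16309)
r₃ = r₁×r₂ = (-0.53986,-0.04553,+0.84052); SVD([r₁ r₂ r₃]) → R = UVᵀ:
  R  [+0.82400 +0.17199 -0.53986]
  R  [-0.23261 +0.97150 -0.04553]
  R  [+0.51665 +0.16309 +0.84052]
t = (+0.22297, -0.27472, +0.88747) m
tr R = 2.636023; θ = arccos((tr R − 1)/2) = 0.612850 rad = 35.114°
axis k = ((R−Rᵀ)₃₂, (R−Rᵀ)₁₃, (R−Rᵀ)₂₁) / (2 sinθ) = (+0.181344, -0.918378, -0.351704)
rvec = θ·k = (+0.111137, -0.562828, -0.215542)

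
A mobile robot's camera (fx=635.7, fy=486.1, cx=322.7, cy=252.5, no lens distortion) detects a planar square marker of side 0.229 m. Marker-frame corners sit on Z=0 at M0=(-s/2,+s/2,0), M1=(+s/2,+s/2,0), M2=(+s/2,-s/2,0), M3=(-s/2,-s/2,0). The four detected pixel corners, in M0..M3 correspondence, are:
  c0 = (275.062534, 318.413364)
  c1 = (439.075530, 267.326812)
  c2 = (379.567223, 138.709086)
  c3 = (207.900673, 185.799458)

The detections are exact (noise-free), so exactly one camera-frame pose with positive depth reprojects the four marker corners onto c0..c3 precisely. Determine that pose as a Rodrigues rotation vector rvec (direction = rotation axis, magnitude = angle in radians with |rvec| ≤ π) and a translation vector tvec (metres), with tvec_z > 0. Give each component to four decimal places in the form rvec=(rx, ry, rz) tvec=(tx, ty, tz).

Intrinsics K: fx=635.7, fy=486.1, cx=322.7, cy=252.5
Marker side s = 0.229 m; corners in marker frame (Z=0):
  M0 = (-0.1145, +0.1145, 0)
  M1 = (+0.1145, +0.1145, 0)
  M2 = (+0.1145, -0.1145, 0)
  M3 = (-0.1145, -0.1145, 0)
Detected image corners:
  c0 = (275.062534, 318.413364) px
  c1 = (439.075530, 267.326812) px
  c2 = (379.567223, 138.709086) px
  c3 = (207.900673, 185.799458) px
Planar DLT: solve 8×8 A·h = b for H (H[2,2]=1):
  H  [+792.07769 +318.60409 +327.62783]
  H  [-172.94868 +599.83053 +228.02307]
  H  [+0.18255 +0.13024 +1.00000]
B = K⁻¹H; ‖b₁‖=1.251613, ‖b₂‖=1.251613; λ = 2/(‖b₁‖+‖b₂‖) = 0.798969, sign → tz>0 ⇒ λ=+0.798969
r₁ = λ·B[:,0] = (+0.92147,-0.36003,+0.14585); r₂ = λ·B[:,1] = (+0.34761,+0.93185,+0.10406)
r₃ = r₁×r₂ = (-0.17338,-0.04519,+0.98382); SVD([r₁ r₂ r₃]) → R = UVᵀ:
  R  [+0.92147 +0.34761 -0.17338]
  R  [-0.36003 +0.93185 -0.04519]
  R  [+0.14585 +0.10406 +0.98382]
t = (+0.00619, -0.04023, +0.79897) m
tr R = 2.837137; θ = arccos((tr R − 1)/2) = 0.406353 rad = 23.282°
axis k = ((R−Rᵀ)₃₂, (R−Rᵀ)₁₃, (R−Rᵀ)₂₁) / (2 sinθ) = (+0.188796, -0.403818, -0.895146)
rvec = θ·k = (+0.076718, -0.164093, -0.363745)

rvec=(0.0767, -0.1641, -0.3637) tvec=(0.0062, -0.0402, 0.7990)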